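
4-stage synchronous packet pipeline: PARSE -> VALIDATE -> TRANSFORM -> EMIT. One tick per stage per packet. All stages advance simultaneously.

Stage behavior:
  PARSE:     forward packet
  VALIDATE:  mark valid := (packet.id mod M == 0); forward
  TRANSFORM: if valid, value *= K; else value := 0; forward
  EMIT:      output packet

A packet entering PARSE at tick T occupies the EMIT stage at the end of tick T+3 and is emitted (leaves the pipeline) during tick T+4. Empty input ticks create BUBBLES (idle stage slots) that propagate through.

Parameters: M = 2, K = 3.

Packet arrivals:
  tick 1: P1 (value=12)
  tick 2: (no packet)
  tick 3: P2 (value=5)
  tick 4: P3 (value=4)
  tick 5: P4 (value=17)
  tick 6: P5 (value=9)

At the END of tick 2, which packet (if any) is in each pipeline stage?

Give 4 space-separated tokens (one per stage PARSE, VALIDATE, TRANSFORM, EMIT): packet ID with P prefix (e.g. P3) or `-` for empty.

Answer: - P1 - -

Derivation:
Tick 1: [PARSE:P1(v=12,ok=F), VALIDATE:-, TRANSFORM:-, EMIT:-] out:-; in:P1
Tick 2: [PARSE:-, VALIDATE:P1(v=12,ok=F), TRANSFORM:-, EMIT:-] out:-; in:-
At end of tick 2: ['-', 'P1', '-', '-']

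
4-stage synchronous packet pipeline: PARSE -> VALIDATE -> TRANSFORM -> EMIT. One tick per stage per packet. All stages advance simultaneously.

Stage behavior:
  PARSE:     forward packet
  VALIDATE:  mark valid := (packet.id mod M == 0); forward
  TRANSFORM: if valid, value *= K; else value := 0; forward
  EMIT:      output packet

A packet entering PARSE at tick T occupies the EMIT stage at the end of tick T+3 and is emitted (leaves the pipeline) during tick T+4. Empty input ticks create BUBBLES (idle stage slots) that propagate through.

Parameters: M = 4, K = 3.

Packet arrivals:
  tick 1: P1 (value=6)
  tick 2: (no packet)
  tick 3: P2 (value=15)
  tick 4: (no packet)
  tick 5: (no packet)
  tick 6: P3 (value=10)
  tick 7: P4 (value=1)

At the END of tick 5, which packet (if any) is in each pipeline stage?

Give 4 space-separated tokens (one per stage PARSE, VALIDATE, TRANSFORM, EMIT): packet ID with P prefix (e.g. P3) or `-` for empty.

Tick 1: [PARSE:P1(v=6,ok=F), VALIDATE:-, TRANSFORM:-, EMIT:-] out:-; in:P1
Tick 2: [PARSE:-, VALIDATE:P1(v=6,ok=F), TRANSFORM:-, EMIT:-] out:-; in:-
Tick 3: [PARSE:P2(v=15,ok=F), VALIDATE:-, TRANSFORM:P1(v=0,ok=F), EMIT:-] out:-; in:P2
Tick 4: [PARSE:-, VALIDATE:P2(v=15,ok=F), TRANSFORM:-, EMIT:P1(v=0,ok=F)] out:-; in:-
Tick 5: [PARSE:-, VALIDATE:-, TRANSFORM:P2(v=0,ok=F), EMIT:-] out:P1(v=0); in:-
At end of tick 5: ['-', '-', 'P2', '-']

Answer: - - P2 -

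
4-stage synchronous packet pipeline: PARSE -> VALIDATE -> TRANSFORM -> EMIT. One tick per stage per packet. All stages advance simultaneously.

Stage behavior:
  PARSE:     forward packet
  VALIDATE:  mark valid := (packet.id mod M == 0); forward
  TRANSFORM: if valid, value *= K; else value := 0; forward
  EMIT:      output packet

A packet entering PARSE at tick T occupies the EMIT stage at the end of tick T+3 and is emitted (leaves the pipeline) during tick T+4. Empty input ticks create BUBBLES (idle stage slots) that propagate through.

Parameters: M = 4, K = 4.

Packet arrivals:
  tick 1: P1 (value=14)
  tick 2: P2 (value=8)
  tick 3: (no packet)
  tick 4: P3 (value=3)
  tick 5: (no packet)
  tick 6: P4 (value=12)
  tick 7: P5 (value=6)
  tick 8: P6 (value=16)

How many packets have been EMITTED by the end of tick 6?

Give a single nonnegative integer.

Tick 1: [PARSE:P1(v=14,ok=F), VALIDATE:-, TRANSFORM:-, EMIT:-] out:-; in:P1
Tick 2: [PARSE:P2(v=8,ok=F), VALIDATE:P1(v=14,ok=F), TRANSFORM:-, EMIT:-] out:-; in:P2
Tick 3: [PARSE:-, VALIDATE:P2(v=8,ok=F), TRANSFORM:P1(v=0,ok=F), EMIT:-] out:-; in:-
Tick 4: [PARSE:P3(v=3,ok=F), VALIDATE:-, TRANSFORM:P2(v=0,ok=F), EMIT:P1(v=0,ok=F)] out:-; in:P3
Tick 5: [PARSE:-, VALIDATE:P3(v=3,ok=F), TRANSFORM:-, EMIT:P2(v=0,ok=F)] out:P1(v=0); in:-
Tick 6: [PARSE:P4(v=12,ok=F), VALIDATE:-, TRANSFORM:P3(v=0,ok=F), EMIT:-] out:P2(v=0); in:P4
Emitted by tick 6: ['P1', 'P2']

Answer: 2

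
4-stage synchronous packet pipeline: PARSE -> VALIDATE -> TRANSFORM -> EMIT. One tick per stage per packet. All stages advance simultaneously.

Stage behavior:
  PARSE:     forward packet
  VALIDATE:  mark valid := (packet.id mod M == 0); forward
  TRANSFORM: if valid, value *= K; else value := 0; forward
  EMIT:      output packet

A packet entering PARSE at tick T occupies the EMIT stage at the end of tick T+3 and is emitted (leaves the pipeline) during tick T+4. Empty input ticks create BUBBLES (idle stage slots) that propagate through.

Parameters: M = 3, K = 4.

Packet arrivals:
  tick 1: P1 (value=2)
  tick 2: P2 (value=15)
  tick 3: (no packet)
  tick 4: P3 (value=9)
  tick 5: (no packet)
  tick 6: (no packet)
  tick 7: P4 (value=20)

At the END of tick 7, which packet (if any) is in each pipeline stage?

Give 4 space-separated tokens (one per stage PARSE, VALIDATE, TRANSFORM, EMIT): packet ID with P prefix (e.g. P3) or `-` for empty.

Answer: P4 - - P3

Derivation:
Tick 1: [PARSE:P1(v=2,ok=F), VALIDATE:-, TRANSFORM:-, EMIT:-] out:-; in:P1
Tick 2: [PARSE:P2(v=15,ok=F), VALIDATE:P1(v=2,ok=F), TRANSFORM:-, EMIT:-] out:-; in:P2
Tick 3: [PARSE:-, VALIDATE:P2(v=15,ok=F), TRANSFORM:P1(v=0,ok=F), EMIT:-] out:-; in:-
Tick 4: [PARSE:P3(v=9,ok=F), VALIDATE:-, TRANSFORM:P2(v=0,ok=F), EMIT:P1(v=0,ok=F)] out:-; in:P3
Tick 5: [PARSE:-, VALIDATE:P3(v=9,ok=T), TRANSFORM:-, EMIT:P2(v=0,ok=F)] out:P1(v=0); in:-
Tick 6: [PARSE:-, VALIDATE:-, TRANSFORM:P3(v=36,ok=T), EMIT:-] out:P2(v=0); in:-
Tick 7: [PARSE:P4(v=20,ok=F), VALIDATE:-, TRANSFORM:-, EMIT:P3(v=36,ok=T)] out:-; in:P4
At end of tick 7: ['P4', '-', '-', 'P3']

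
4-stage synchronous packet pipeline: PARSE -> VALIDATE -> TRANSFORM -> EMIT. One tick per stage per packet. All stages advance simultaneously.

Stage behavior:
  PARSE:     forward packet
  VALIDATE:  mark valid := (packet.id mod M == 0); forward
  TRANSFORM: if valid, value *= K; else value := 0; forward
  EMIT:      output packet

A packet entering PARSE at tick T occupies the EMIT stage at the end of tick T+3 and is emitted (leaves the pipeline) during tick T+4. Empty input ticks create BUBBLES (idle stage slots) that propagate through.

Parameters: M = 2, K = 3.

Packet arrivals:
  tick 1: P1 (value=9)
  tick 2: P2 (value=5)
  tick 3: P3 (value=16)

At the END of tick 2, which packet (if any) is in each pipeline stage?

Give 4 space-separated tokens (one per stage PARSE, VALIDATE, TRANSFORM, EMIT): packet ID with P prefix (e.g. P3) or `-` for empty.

Tick 1: [PARSE:P1(v=9,ok=F), VALIDATE:-, TRANSFORM:-, EMIT:-] out:-; in:P1
Tick 2: [PARSE:P2(v=5,ok=F), VALIDATE:P1(v=9,ok=F), TRANSFORM:-, EMIT:-] out:-; in:P2
At end of tick 2: ['P2', 'P1', '-', '-']

Answer: P2 P1 - -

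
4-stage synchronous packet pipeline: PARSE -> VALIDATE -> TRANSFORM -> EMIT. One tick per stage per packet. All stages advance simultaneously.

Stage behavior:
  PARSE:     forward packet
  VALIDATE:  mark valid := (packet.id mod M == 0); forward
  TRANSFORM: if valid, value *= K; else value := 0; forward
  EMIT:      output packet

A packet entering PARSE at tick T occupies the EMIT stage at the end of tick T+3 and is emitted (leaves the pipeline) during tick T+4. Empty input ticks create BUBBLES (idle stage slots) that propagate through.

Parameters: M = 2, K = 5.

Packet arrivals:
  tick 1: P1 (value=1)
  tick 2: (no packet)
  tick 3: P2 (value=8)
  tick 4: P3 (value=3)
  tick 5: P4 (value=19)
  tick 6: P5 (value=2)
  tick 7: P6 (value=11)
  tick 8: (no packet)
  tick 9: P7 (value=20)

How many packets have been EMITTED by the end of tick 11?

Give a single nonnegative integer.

Tick 1: [PARSE:P1(v=1,ok=F), VALIDATE:-, TRANSFORM:-, EMIT:-] out:-; in:P1
Tick 2: [PARSE:-, VALIDATE:P1(v=1,ok=F), TRANSFORM:-, EMIT:-] out:-; in:-
Tick 3: [PARSE:P2(v=8,ok=F), VALIDATE:-, TRANSFORM:P1(v=0,ok=F), EMIT:-] out:-; in:P2
Tick 4: [PARSE:P3(v=3,ok=F), VALIDATE:P2(v=8,ok=T), TRANSFORM:-, EMIT:P1(v=0,ok=F)] out:-; in:P3
Tick 5: [PARSE:P4(v=19,ok=F), VALIDATE:P3(v=3,ok=F), TRANSFORM:P2(v=40,ok=T), EMIT:-] out:P1(v=0); in:P4
Tick 6: [PARSE:P5(v=2,ok=F), VALIDATE:P4(v=19,ok=T), TRANSFORM:P3(v=0,ok=F), EMIT:P2(v=40,ok=T)] out:-; in:P5
Tick 7: [PARSE:P6(v=11,ok=F), VALIDATE:P5(v=2,ok=F), TRANSFORM:P4(v=95,ok=T), EMIT:P3(v=0,ok=F)] out:P2(v=40); in:P6
Tick 8: [PARSE:-, VALIDATE:P6(v=11,ok=T), TRANSFORM:P5(v=0,ok=F), EMIT:P4(v=95,ok=T)] out:P3(v=0); in:-
Tick 9: [PARSE:P7(v=20,ok=F), VALIDATE:-, TRANSFORM:P6(v=55,ok=T), EMIT:P5(v=0,ok=F)] out:P4(v=95); in:P7
Tick 10: [PARSE:-, VALIDATE:P7(v=20,ok=F), TRANSFORM:-, EMIT:P6(v=55,ok=T)] out:P5(v=0); in:-
Tick 11: [PARSE:-, VALIDATE:-, TRANSFORM:P7(v=0,ok=F), EMIT:-] out:P6(v=55); in:-
Emitted by tick 11: ['P1', 'P2', 'P3', 'P4', 'P5', 'P6']

Answer: 6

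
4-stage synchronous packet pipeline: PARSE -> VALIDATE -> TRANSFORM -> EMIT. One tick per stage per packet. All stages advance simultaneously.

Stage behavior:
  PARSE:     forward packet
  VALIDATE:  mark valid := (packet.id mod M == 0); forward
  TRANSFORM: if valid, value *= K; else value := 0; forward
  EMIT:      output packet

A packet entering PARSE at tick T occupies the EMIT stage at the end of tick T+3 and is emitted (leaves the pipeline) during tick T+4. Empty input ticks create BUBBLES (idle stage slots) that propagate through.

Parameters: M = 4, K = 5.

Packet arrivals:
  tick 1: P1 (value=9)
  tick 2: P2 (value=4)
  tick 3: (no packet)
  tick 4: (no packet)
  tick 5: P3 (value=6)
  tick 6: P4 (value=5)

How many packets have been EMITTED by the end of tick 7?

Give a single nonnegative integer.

Tick 1: [PARSE:P1(v=9,ok=F), VALIDATE:-, TRANSFORM:-, EMIT:-] out:-; in:P1
Tick 2: [PARSE:P2(v=4,ok=F), VALIDATE:P1(v=9,ok=F), TRANSFORM:-, EMIT:-] out:-; in:P2
Tick 3: [PARSE:-, VALIDATE:P2(v=4,ok=F), TRANSFORM:P1(v=0,ok=F), EMIT:-] out:-; in:-
Tick 4: [PARSE:-, VALIDATE:-, TRANSFORM:P2(v=0,ok=F), EMIT:P1(v=0,ok=F)] out:-; in:-
Tick 5: [PARSE:P3(v=6,ok=F), VALIDATE:-, TRANSFORM:-, EMIT:P2(v=0,ok=F)] out:P1(v=0); in:P3
Tick 6: [PARSE:P4(v=5,ok=F), VALIDATE:P3(v=6,ok=F), TRANSFORM:-, EMIT:-] out:P2(v=0); in:P4
Tick 7: [PARSE:-, VALIDATE:P4(v=5,ok=T), TRANSFORM:P3(v=0,ok=F), EMIT:-] out:-; in:-
Emitted by tick 7: ['P1', 'P2']

Answer: 2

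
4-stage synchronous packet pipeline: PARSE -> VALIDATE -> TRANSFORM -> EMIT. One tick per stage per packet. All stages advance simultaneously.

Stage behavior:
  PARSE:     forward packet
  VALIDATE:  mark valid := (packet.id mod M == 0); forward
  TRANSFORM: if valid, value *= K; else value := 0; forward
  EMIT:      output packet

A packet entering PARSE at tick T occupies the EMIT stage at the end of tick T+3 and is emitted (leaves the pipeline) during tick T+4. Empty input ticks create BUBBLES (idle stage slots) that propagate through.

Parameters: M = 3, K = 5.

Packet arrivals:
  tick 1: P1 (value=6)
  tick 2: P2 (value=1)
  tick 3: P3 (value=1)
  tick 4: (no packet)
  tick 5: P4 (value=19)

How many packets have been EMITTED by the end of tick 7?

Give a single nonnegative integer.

Answer: 3

Derivation:
Tick 1: [PARSE:P1(v=6,ok=F), VALIDATE:-, TRANSFORM:-, EMIT:-] out:-; in:P1
Tick 2: [PARSE:P2(v=1,ok=F), VALIDATE:P1(v=6,ok=F), TRANSFORM:-, EMIT:-] out:-; in:P2
Tick 3: [PARSE:P3(v=1,ok=F), VALIDATE:P2(v=1,ok=F), TRANSFORM:P1(v=0,ok=F), EMIT:-] out:-; in:P3
Tick 4: [PARSE:-, VALIDATE:P3(v=1,ok=T), TRANSFORM:P2(v=0,ok=F), EMIT:P1(v=0,ok=F)] out:-; in:-
Tick 5: [PARSE:P4(v=19,ok=F), VALIDATE:-, TRANSFORM:P3(v=5,ok=T), EMIT:P2(v=0,ok=F)] out:P1(v=0); in:P4
Tick 6: [PARSE:-, VALIDATE:P4(v=19,ok=F), TRANSFORM:-, EMIT:P3(v=5,ok=T)] out:P2(v=0); in:-
Tick 7: [PARSE:-, VALIDATE:-, TRANSFORM:P4(v=0,ok=F), EMIT:-] out:P3(v=5); in:-
Emitted by tick 7: ['P1', 'P2', 'P3']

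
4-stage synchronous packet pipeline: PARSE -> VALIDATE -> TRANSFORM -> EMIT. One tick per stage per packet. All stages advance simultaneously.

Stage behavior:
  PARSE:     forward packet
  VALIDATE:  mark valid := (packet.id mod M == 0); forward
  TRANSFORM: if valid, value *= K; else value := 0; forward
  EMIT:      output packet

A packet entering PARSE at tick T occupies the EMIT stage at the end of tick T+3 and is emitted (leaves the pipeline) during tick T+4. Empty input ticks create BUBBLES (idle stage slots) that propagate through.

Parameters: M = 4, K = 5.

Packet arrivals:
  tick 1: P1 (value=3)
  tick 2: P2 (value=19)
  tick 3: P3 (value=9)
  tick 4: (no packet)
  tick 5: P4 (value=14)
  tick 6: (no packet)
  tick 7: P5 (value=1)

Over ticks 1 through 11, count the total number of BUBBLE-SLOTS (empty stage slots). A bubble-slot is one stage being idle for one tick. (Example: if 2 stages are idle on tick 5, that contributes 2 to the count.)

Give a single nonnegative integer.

Tick 1: [PARSE:P1(v=3,ok=F), VALIDATE:-, TRANSFORM:-, EMIT:-] out:-; bubbles=3
Tick 2: [PARSE:P2(v=19,ok=F), VALIDATE:P1(v=3,ok=F), TRANSFORM:-, EMIT:-] out:-; bubbles=2
Tick 3: [PARSE:P3(v=9,ok=F), VALIDATE:P2(v=19,ok=F), TRANSFORM:P1(v=0,ok=F), EMIT:-] out:-; bubbles=1
Tick 4: [PARSE:-, VALIDATE:P3(v=9,ok=F), TRANSFORM:P2(v=0,ok=F), EMIT:P1(v=0,ok=F)] out:-; bubbles=1
Tick 5: [PARSE:P4(v=14,ok=F), VALIDATE:-, TRANSFORM:P3(v=0,ok=F), EMIT:P2(v=0,ok=F)] out:P1(v=0); bubbles=1
Tick 6: [PARSE:-, VALIDATE:P4(v=14,ok=T), TRANSFORM:-, EMIT:P3(v=0,ok=F)] out:P2(v=0); bubbles=2
Tick 7: [PARSE:P5(v=1,ok=F), VALIDATE:-, TRANSFORM:P4(v=70,ok=T), EMIT:-] out:P3(v=0); bubbles=2
Tick 8: [PARSE:-, VALIDATE:P5(v=1,ok=F), TRANSFORM:-, EMIT:P4(v=70,ok=T)] out:-; bubbles=2
Tick 9: [PARSE:-, VALIDATE:-, TRANSFORM:P5(v=0,ok=F), EMIT:-] out:P4(v=70); bubbles=3
Tick 10: [PARSE:-, VALIDATE:-, TRANSFORM:-, EMIT:P5(v=0,ok=F)] out:-; bubbles=3
Tick 11: [PARSE:-, VALIDATE:-, TRANSFORM:-, EMIT:-] out:P5(v=0); bubbles=4
Total bubble-slots: 24

Answer: 24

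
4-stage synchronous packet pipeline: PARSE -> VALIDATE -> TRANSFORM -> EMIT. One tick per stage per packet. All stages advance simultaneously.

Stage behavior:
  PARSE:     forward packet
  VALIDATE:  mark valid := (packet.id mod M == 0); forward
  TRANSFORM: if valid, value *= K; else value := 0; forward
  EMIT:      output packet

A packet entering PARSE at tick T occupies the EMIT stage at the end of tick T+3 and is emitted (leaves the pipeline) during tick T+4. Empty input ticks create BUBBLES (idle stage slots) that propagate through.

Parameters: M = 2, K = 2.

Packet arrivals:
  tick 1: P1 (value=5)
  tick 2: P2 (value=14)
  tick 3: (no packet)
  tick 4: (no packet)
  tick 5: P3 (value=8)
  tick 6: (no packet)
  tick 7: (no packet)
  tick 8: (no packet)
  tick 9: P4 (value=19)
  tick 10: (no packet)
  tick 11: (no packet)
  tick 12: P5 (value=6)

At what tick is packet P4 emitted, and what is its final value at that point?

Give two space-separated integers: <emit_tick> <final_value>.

Tick 1: [PARSE:P1(v=5,ok=F), VALIDATE:-, TRANSFORM:-, EMIT:-] out:-; in:P1
Tick 2: [PARSE:P2(v=14,ok=F), VALIDATE:P1(v=5,ok=F), TRANSFORM:-, EMIT:-] out:-; in:P2
Tick 3: [PARSE:-, VALIDATE:P2(v=14,ok=T), TRANSFORM:P1(v=0,ok=F), EMIT:-] out:-; in:-
Tick 4: [PARSE:-, VALIDATE:-, TRANSFORM:P2(v=28,ok=T), EMIT:P1(v=0,ok=F)] out:-; in:-
Tick 5: [PARSE:P3(v=8,ok=F), VALIDATE:-, TRANSFORM:-, EMIT:P2(v=28,ok=T)] out:P1(v=0); in:P3
Tick 6: [PARSE:-, VALIDATE:P3(v=8,ok=F), TRANSFORM:-, EMIT:-] out:P2(v=28); in:-
Tick 7: [PARSE:-, VALIDATE:-, TRANSFORM:P3(v=0,ok=F), EMIT:-] out:-; in:-
Tick 8: [PARSE:-, VALIDATE:-, TRANSFORM:-, EMIT:P3(v=0,ok=F)] out:-; in:-
Tick 9: [PARSE:P4(v=19,ok=F), VALIDATE:-, TRANSFORM:-, EMIT:-] out:P3(v=0); in:P4
Tick 10: [PARSE:-, VALIDATE:P4(v=19,ok=T), TRANSFORM:-, EMIT:-] out:-; in:-
Tick 11: [PARSE:-, VALIDATE:-, TRANSFORM:P4(v=38,ok=T), EMIT:-] out:-; in:-
Tick 12: [PARSE:P5(v=6,ok=F), VALIDATE:-, TRANSFORM:-, EMIT:P4(v=38,ok=T)] out:-; in:P5
Tick 13: [PARSE:-, VALIDATE:P5(v=6,ok=F), TRANSFORM:-, EMIT:-] out:P4(v=38); in:-
Tick 14: [PARSE:-, VALIDATE:-, TRANSFORM:P5(v=0,ok=F), EMIT:-] out:-; in:-
Tick 15: [PARSE:-, VALIDATE:-, TRANSFORM:-, EMIT:P5(v=0,ok=F)] out:-; in:-
Tick 16: [PARSE:-, VALIDATE:-, TRANSFORM:-, EMIT:-] out:P5(v=0); in:-
P4: arrives tick 9, valid=True (id=4, id%2=0), emit tick 13, final value 38

Answer: 13 38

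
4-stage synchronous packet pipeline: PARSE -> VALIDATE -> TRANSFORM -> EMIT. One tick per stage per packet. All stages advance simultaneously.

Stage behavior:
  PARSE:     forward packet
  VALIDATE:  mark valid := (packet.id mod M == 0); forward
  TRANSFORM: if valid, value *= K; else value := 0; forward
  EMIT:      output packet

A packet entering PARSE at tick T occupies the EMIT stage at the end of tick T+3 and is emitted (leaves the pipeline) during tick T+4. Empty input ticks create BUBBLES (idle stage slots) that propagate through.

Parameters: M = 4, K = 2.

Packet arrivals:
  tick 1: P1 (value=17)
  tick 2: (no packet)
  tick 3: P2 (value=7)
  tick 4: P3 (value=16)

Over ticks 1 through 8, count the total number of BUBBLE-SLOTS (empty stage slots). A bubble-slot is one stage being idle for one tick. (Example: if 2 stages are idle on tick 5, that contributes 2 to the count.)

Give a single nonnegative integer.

Answer: 20

Derivation:
Tick 1: [PARSE:P1(v=17,ok=F), VALIDATE:-, TRANSFORM:-, EMIT:-] out:-; bubbles=3
Tick 2: [PARSE:-, VALIDATE:P1(v=17,ok=F), TRANSFORM:-, EMIT:-] out:-; bubbles=3
Tick 3: [PARSE:P2(v=7,ok=F), VALIDATE:-, TRANSFORM:P1(v=0,ok=F), EMIT:-] out:-; bubbles=2
Tick 4: [PARSE:P3(v=16,ok=F), VALIDATE:P2(v=7,ok=F), TRANSFORM:-, EMIT:P1(v=0,ok=F)] out:-; bubbles=1
Tick 5: [PARSE:-, VALIDATE:P3(v=16,ok=F), TRANSFORM:P2(v=0,ok=F), EMIT:-] out:P1(v=0); bubbles=2
Tick 6: [PARSE:-, VALIDATE:-, TRANSFORM:P3(v=0,ok=F), EMIT:P2(v=0,ok=F)] out:-; bubbles=2
Tick 7: [PARSE:-, VALIDATE:-, TRANSFORM:-, EMIT:P3(v=0,ok=F)] out:P2(v=0); bubbles=3
Tick 8: [PARSE:-, VALIDATE:-, TRANSFORM:-, EMIT:-] out:P3(v=0); bubbles=4
Total bubble-slots: 20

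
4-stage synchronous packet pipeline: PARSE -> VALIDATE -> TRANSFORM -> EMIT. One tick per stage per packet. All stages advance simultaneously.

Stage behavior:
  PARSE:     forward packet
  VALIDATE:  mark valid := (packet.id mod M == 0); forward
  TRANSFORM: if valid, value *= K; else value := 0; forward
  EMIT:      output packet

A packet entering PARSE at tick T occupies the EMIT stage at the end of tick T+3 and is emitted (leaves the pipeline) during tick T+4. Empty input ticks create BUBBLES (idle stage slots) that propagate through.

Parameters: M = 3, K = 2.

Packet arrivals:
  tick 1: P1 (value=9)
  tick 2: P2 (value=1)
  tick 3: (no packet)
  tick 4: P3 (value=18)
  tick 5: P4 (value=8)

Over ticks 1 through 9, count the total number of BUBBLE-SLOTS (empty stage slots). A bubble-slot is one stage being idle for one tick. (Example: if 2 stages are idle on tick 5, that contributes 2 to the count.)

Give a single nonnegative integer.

Answer: 20

Derivation:
Tick 1: [PARSE:P1(v=9,ok=F), VALIDATE:-, TRANSFORM:-, EMIT:-] out:-; bubbles=3
Tick 2: [PARSE:P2(v=1,ok=F), VALIDATE:P1(v=9,ok=F), TRANSFORM:-, EMIT:-] out:-; bubbles=2
Tick 3: [PARSE:-, VALIDATE:P2(v=1,ok=F), TRANSFORM:P1(v=0,ok=F), EMIT:-] out:-; bubbles=2
Tick 4: [PARSE:P3(v=18,ok=F), VALIDATE:-, TRANSFORM:P2(v=0,ok=F), EMIT:P1(v=0,ok=F)] out:-; bubbles=1
Tick 5: [PARSE:P4(v=8,ok=F), VALIDATE:P3(v=18,ok=T), TRANSFORM:-, EMIT:P2(v=0,ok=F)] out:P1(v=0); bubbles=1
Tick 6: [PARSE:-, VALIDATE:P4(v=8,ok=F), TRANSFORM:P3(v=36,ok=T), EMIT:-] out:P2(v=0); bubbles=2
Tick 7: [PARSE:-, VALIDATE:-, TRANSFORM:P4(v=0,ok=F), EMIT:P3(v=36,ok=T)] out:-; bubbles=2
Tick 8: [PARSE:-, VALIDATE:-, TRANSFORM:-, EMIT:P4(v=0,ok=F)] out:P3(v=36); bubbles=3
Tick 9: [PARSE:-, VALIDATE:-, TRANSFORM:-, EMIT:-] out:P4(v=0); bubbles=4
Total bubble-slots: 20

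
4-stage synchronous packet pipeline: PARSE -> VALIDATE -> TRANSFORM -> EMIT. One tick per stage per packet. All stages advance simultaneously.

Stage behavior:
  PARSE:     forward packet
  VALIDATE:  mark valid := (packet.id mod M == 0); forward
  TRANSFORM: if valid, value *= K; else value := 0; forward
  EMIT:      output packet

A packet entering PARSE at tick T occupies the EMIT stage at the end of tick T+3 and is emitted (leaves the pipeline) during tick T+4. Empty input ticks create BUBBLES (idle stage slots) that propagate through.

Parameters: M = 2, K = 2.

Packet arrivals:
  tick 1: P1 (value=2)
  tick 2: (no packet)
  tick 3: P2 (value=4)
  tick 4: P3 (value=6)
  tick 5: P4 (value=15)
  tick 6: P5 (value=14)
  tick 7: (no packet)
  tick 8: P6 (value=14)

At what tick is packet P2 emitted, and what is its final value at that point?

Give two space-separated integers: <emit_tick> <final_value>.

Tick 1: [PARSE:P1(v=2,ok=F), VALIDATE:-, TRANSFORM:-, EMIT:-] out:-; in:P1
Tick 2: [PARSE:-, VALIDATE:P1(v=2,ok=F), TRANSFORM:-, EMIT:-] out:-; in:-
Tick 3: [PARSE:P2(v=4,ok=F), VALIDATE:-, TRANSFORM:P1(v=0,ok=F), EMIT:-] out:-; in:P2
Tick 4: [PARSE:P3(v=6,ok=F), VALIDATE:P2(v=4,ok=T), TRANSFORM:-, EMIT:P1(v=0,ok=F)] out:-; in:P3
Tick 5: [PARSE:P4(v=15,ok=F), VALIDATE:P3(v=6,ok=F), TRANSFORM:P2(v=8,ok=T), EMIT:-] out:P1(v=0); in:P4
Tick 6: [PARSE:P5(v=14,ok=F), VALIDATE:P4(v=15,ok=T), TRANSFORM:P3(v=0,ok=F), EMIT:P2(v=8,ok=T)] out:-; in:P5
Tick 7: [PARSE:-, VALIDATE:P5(v=14,ok=F), TRANSFORM:P4(v=30,ok=T), EMIT:P3(v=0,ok=F)] out:P2(v=8); in:-
Tick 8: [PARSE:P6(v=14,ok=F), VALIDATE:-, TRANSFORM:P5(v=0,ok=F), EMIT:P4(v=30,ok=T)] out:P3(v=0); in:P6
Tick 9: [PARSE:-, VALIDATE:P6(v=14,ok=T), TRANSFORM:-, EMIT:P5(v=0,ok=F)] out:P4(v=30); in:-
Tick 10: [PARSE:-, VALIDATE:-, TRANSFORM:P6(v=28,ok=T), EMIT:-] out:P5(v=0); in:-
Tick 11: [PARSE:-, VALIDATE:-, TRANSFORM:-, EMIT:P6(v=28,ok=T)] out:-; in:-
Tick 12: [PARSE:-, VALIDATE:-, TRANSFORM:-, EMIT:-] out:P6(v=28); in:-
P2: arrives tick 3, valid=True (id=2, id%2=0), emit tick 7, final value 8

Answer: 7 8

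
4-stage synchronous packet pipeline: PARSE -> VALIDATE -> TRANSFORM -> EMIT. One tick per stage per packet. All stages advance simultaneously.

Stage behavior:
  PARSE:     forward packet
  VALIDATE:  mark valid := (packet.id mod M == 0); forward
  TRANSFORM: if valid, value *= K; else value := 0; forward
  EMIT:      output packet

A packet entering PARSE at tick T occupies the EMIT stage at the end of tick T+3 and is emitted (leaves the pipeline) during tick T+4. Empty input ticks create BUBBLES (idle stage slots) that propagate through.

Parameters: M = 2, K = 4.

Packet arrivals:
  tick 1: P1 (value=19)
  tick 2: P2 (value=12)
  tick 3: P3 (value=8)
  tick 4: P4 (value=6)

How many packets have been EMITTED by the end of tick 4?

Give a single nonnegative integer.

Answer: 0

Derivation:
Tick 1: [PARSE:P1(v=19,ok=F), VALIDATE:-, TRANSFORM:-, EMIT:-] out:-; in:P1
Tick 2: [PARSE:P2(v=12,ok=F), VALIDATE:P1(v=19,ok=F), TRANSFORM:-, EMIT:-] out:-; in:P2
Tick 3: [PARSE:P3(v=8,ok=F), VALIDATE:P2(v=12,ok=T), TRANSFORM:P1(v=0,ok=F), EMIT:-] out:-; in:P3
Tick 4: [PARSE:P4(v=6,ok=F), VALIDATE:P3(v=8,ok=F), TRANSFORM:P2(v=48,ok=T), EMIT:P1(v=0,ok=F)] out:-; in:P4
Emitted by tick 4: []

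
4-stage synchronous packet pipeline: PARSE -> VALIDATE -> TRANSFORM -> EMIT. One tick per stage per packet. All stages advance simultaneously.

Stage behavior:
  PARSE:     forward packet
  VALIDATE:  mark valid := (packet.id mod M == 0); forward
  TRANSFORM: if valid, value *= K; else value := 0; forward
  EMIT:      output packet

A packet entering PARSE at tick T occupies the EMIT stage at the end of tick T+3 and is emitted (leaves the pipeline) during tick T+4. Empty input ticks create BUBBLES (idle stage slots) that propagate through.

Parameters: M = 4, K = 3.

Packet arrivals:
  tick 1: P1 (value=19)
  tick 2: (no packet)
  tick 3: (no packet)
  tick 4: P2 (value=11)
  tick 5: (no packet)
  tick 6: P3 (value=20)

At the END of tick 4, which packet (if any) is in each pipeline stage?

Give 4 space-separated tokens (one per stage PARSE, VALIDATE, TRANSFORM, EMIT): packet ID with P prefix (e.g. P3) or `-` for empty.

Tick 1: [PARSE:P1(v=19,ok=F), VALIDATE:-, TRANSFORM:-, EMIT:-] out:-; in:P1
Tick 2: [PARSE:-, VALIDATE:P1(v=19,ok=F), TRANSFORM:-, EMIT:-] out:-; in:-
Tick 3: [PARSE:-, VALIDATE:-, TRANSFORM:P1(v=0,ok=F), EMIT:-] out:-; in:-
Tick 4: [PARSE:P2(v=11,ok=F), VALIDATE:-, TRANSFORM:-, EMIT:P1(v=0,ok=F)] out:-; in:P2
At end of tick 4: ['P2', '-', '-', 'P1']

Answer: P2 - - P1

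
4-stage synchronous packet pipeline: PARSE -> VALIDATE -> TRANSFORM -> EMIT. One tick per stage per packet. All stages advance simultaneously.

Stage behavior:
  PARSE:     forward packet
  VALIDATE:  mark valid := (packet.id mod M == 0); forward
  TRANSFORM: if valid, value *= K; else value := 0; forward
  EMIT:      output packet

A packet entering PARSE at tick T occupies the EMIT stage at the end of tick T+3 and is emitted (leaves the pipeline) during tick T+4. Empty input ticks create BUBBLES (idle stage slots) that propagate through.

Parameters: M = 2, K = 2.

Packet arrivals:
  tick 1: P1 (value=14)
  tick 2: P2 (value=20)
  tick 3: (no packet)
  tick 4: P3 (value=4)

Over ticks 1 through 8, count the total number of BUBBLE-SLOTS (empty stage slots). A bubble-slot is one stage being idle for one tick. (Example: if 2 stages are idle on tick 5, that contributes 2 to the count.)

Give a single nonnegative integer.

Answer: 20

Derivation:
Tick 1: [PARSE:P1(v=14,ok=F), VALIDATE:-, TRANSFORM:-, EMIT:-] out:-; bubbles=3
Tick 2: [PARSE:P2(v=20,ok=F), VALIDATE:P1(v=14,ok=F), TRANSFORM:-, EMIT:-] out:-; bubbles=2
Tick 3: [PARSE:-, VALIDATE:P2(v=20,ok=T), TRANSFORM:P1(v=0,ok=F), EMIT:-] out:-; bubbles=2
Tick 4: [PARSE:P3(v=4,ok=F), VALIDATE:-, TRANSFORM:P2(v=40,ok=T), EMIT:P1(v=0,ok=F)] out:-; bubbles=1
Tick 5: [PARSE:-, VALIDATE:P3(v=4,ok=F), TRANSFORM:-, EMIT:P2(v=40,ok=T)] out:P1(v=0); bubbles=2
Tick 6: [PARSE:-, VALIDATE:-, TRANSFORM:P3(v=0,ok=F), EMIT:-] out:P2(v=40); bubbles=3
Tick 7: [PARSE:-, VALIDATE:-, TRANSFORM:-, EMIT:P3(v=0,ok=F)] out:-; bubbles=3
Tick 8: [PARSE:-, VALIDATE:-, TRANSFORM:-, EMIT:-] out:P3(v=0); bubbles=4
Total bubble-slots: 20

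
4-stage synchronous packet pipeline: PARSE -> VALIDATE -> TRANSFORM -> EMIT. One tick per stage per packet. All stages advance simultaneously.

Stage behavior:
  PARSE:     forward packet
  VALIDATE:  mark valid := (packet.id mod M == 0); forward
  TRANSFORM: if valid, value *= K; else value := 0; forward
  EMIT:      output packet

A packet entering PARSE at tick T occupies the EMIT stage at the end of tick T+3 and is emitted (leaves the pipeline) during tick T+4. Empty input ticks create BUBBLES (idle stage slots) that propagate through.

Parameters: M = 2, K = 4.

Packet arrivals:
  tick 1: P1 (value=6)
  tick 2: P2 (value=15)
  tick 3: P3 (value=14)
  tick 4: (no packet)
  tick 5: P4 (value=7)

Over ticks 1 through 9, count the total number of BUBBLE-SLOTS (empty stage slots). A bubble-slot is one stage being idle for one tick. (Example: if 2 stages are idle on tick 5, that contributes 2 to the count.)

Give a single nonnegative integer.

Answer: 20

Derivation:
Tick 1: [PARSE:P1(v=6,ok=F), VALIDATE:-, TRANSFORM:-, EMIT:-] out:-; bubbles=3
Tick 2: [PARSE:P2(v=15,ok=F), VALIDATE:P1(v=6,ok=F), TRANSFORM:-, EMIT:-] out:-; bubbles=2
Tick 3: [PARSE:P3(v=14,ok=F), VALIDATE:P2(v=15,ok=T), TRANSFORM:P1(v=0,ok=F), EMIT:-] out:-; bubbles=1
Tick 4: [PARSE:-, VALIDATE:P3(v=14,ok=F), TRANSFORM:P2(v=60,ok=T), EMIT:P1(v=0,ok=F)] out:-; bubbles=1
Tick 5: [PARSE:P4(v=7,ok=F), VALIDATE:-, TRANSFORM:P3(v=0,ok=F), EMIT:P2(v=60,ok=T)] out:P1(v=0); bubbles=1
Tick 6: [PARSE:-, VALIDATE:P4(v=7,ok=T), TRANSFORM:-, EMIT:P3(v=0,ok=F)] out:P2(v=60); bubbles=2
Tick 7: [PARSE:-, VALIDATE:-, TRANSFORM:P4(v=28,ok=T), EMIT:-] out:P3(v=0); bubbles=3
Tick 8: [PARSE:-, VALIDATE:-, TRANSFORM:-, EMIT:P4(v=28,ok=T)] out:-; bubbles=3
Tick 9: [PARSE:-, VALIDATE:-, TRANSFORM:-, EMIT:-] out:P4(v=28); bubbles=4
Total bubble-slots: 20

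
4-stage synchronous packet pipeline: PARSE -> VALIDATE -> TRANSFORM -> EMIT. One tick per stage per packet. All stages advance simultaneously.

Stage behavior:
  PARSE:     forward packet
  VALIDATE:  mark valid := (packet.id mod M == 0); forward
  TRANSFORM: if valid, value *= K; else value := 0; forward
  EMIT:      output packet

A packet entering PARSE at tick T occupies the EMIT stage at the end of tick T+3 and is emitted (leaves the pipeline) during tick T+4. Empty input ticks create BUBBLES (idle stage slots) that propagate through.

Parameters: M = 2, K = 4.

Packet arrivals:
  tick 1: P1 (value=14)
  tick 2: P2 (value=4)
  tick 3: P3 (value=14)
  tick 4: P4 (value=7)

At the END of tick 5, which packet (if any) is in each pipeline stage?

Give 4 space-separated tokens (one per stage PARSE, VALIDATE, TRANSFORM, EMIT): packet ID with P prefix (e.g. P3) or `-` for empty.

Answer: - P4 P3 P2

Derivation:
Tick 1: [PARSE:P1(v=14,ok=F), VALIDATE:-, TRANSFORM:-, EMIT:-] out:-; in:P1
Tick 2: [PARSE:P2(v=4,ok=F), VALIDATE:P1(v=14,ok=F), TRANSFORM:-, EMIT:-] out:-; in:P2
Tick 3: [PARSE:P3(v=14,ok=F), VALIDATE:P2(v=4,ok=T), TRANSFORM:P1(v=0,ok=F), EMIT:-] out:-; in:P3
Tick 4: [PARSE:P4(v=7,ok=F), VALIDATE:P3(v=14,ok=F), TRANSFORM:P2(v=16,ok=T), EMIT:P1(v=0,ok=F)] out:-; in:P4
Tick 5: [PARSE:-, VALIDATE:P4(v=7,ok=T), TRANSFORM:P3(v=0,ok=F), EMIT:P2(v=16,ok=T)] out:P1(v=0); in:-
At end of tick 5: ['-', 'P4', 'P3', 'P2']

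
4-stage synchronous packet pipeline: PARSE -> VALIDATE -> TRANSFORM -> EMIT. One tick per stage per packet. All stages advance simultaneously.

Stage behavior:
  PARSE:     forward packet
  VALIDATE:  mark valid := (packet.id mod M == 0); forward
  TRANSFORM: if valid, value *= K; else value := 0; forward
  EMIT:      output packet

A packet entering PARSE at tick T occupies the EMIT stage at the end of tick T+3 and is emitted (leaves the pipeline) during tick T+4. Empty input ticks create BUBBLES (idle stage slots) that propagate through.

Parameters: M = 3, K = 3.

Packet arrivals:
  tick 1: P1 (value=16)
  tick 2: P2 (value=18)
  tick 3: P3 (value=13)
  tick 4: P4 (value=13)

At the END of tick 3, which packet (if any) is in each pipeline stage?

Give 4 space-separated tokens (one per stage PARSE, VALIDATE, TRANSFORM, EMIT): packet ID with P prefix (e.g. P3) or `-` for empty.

Tick 1: [PARSE:P1(v=16,ok=F), VALIDATE:-, TRANSFORM:-, EMIT:-] out:-; in:P1
Tick 2: [PARSE:P2(v=18,ok=F), VALIDATE:P1(v=16,ok=F), TRANSFORM:-, EMIT:-] out:-; in:P2
Tick 3: [PARSE:P3(v=13,ok=F), VALIDATE:P2(v=18,ok=F), TRANSFORM:P1(v=0,ok=F), EMIT:-] out:-; in:P3
At end of tick 3: ['P3', 'P2', 'P1', '-']

Answer: P3 P2 P1 -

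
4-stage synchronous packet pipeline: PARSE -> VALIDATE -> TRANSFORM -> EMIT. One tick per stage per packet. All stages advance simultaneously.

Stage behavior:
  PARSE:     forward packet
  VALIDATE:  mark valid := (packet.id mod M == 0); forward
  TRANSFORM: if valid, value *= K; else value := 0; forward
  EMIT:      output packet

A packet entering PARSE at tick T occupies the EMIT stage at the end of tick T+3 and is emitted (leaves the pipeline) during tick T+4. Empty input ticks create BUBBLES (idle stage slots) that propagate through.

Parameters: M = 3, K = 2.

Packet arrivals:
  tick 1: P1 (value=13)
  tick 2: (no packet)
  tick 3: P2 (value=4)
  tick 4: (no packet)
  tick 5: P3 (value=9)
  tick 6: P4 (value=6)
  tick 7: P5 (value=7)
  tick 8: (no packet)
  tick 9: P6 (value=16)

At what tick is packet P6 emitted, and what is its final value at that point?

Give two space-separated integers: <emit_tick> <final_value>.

Answer: 13 32

Derivation:
Tick 1: [PARSE:P1(v=13,ok=F), VALIDATE:-, TRANSFORM:-, EMIT:-] out:-; in:P1
Tick 2: [PARSE:-, VALIDATE:P1(v=13,ok=F), TRANSFORM:-, EMIT:-] out:-; in:-
Tick 3: [PARSE:P2(v=4,ok=F), VALIDATE:-, TRANSFORM:P1(v=0,ok=F), EMIT:-] out:-; in:P2
Tick 4: [PARSE:-, VALIDATE:P2(v=4,ok=F), TRANSFORM:-, EMIT:P1(v=0,ok=F)] out:-; in:-
Tick 5: [PARSE:P3(v=9,ok=F), VALIDATE:-, TRANSFORM:P2(v=0,ok=F), EMIT:-] out:P1(v=0); in:P3
Tick 6: [PARSE:P4(v=6,ok=F), VALIDATE:P3(v=9,ok=T), TRANSFORM:-, EMIT:P2(v=0,ok=F)] out:-; in:P4
Tick 7: [PARSE:P5(v=7,ok=F), VALIDATE:P4(v=6,ok=F), TRANSFORM:P3(v=18,ok=T), EMIT:-] out:P2(v=0); in:P5
Tick 8: [PARSE:-, VALIDATE:P5(v=7,ok=F), TRANSFORM:P4(v=0,ok=F), EMIT:P3(v=18,ok=T)] out:-; in:-
Tick 9: [PARSE:P6(v=16,ok=F), VALIDATE:-, TRANSFORM:P5(v=0,ok=F), EMIT:P4(v=0,ok=F)] out:P3(v=18); in:P6
Tick 10: [PARSE:-, VALIDATE:P6(v=16,ok=T), TRANSFORM:-, EMIT:P5(v=0,ok=F)] out:P4(v=0); in:-
Tick 11: [PARSE:-, VALIDATE:-, TRANSFORM:P6(v=32,ok=T), EMIT:-] out:P5(v=0); in:-
Tick 12: [PARSE:-, VALIDATE:-, TRANSFORM:-, EMIT:P6(v=32,ok=T)] out:-; in:-
Tick 13: [PARSE:-, VALIDATE:-, TRANSFORM:-, EMIT:-] out:P6(v=32); in:-
P6: arrives tick 9, valid=True (id=6, id%3=0), emit tick 13, final value 32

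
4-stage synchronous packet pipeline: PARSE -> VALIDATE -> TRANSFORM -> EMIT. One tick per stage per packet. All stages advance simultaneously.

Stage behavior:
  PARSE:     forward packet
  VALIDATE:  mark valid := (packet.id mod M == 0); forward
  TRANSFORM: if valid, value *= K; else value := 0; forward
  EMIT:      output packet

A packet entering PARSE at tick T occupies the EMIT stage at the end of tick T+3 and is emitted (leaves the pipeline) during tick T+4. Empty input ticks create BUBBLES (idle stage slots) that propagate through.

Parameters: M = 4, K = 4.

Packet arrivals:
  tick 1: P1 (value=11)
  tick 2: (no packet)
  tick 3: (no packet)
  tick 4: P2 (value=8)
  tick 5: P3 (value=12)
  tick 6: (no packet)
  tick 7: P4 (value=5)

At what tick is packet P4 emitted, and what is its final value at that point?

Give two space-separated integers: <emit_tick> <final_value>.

Tick 1: [PARSE:P1(v=11,ok=F), VALIDATE:-, TRANSFORM:-, EMIT:-] out:-; in:P1
Tick 2: [PARSE:-, VALIDATE:P1(v=11,ok=F), TRANSFORM:-, EMIT:-] out:-; in:-
Tick 3: [PARSE:-, VALIDATE:-, TRANSFORM:P1(v=0,ok=F), EMIT:-] out:-; in:-
Tick 4: [PARSE:P2(v=8,ok=F), VALIDATE:-, TRANSFORM:-, EMIT:P1(v=0,ok=F)] out:-; in:P2
Tick 5: [PARSE:P3(v=12,ok=F), VALIDATE:P2(v=8,ok=F), TRANSFORM:-, EMIT:-] out:P1(v=0); in:P3
Tick 6: [PARSE:-, VALIDATE:P3(v=12,ok=F), TRANSFORM:P2(v=0,ok=F), EMIT:-] out:-; in:-
Tick 7: [PARSE:P4(v=5,ok=F), VALIDATE:-, TRANSFORM:P3(v=0,ok=F), EMIT:P2(v=0,ok=F)] out:-; in:P4
Tick 8: [PARSE:-, VALIDATE:P4(v=5,ok=T), TRANSFORM:-, EMIT:P3(v=0,ok=F)] out:P2(v=0); in:-
Tick 9: [PARSE:-, VALIDATE:-, TRANSFORM:P4(v=20,ok=T), EMIT:-] out:P3(v=0); in:-
Tick 10: [PARSE:-, VALIDATE:-, TRANSFORM:-, EMIT:P4(v=20,ok=T)] out:-; in:-
Tick 11: [PARSE:-, VALIDATE:-, TRANSFORM:-, EMIT:-] out:P4(v=20); in:-
P4: arrives tick 7, valid=True (id=4, id%4=0), emit tick 11, final value 20

Answer: 11 20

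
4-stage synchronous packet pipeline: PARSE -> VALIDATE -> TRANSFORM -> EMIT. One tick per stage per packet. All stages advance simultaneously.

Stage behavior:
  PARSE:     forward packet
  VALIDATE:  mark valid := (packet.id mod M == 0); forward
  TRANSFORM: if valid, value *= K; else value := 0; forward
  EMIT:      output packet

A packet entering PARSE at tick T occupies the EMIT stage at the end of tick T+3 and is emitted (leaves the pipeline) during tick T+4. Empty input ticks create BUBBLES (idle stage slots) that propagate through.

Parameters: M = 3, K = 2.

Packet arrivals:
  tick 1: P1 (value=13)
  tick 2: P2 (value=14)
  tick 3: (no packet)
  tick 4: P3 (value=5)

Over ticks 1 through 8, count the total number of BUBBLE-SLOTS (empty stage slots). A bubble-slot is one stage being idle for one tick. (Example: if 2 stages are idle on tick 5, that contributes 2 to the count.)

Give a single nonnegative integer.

Answer: 20

Derivation:
Tick 1: [PARSE:P1(v=13,ok=F), VALIDATE:-, TRANSFORM:-, EMIT:-] out:-; bubbles=3
Tick 2: [PARSE:P2(v=14,ok=F), VALIDATE:P1(v=13,ok=F), TRANSFORM:-, EMIT:-] out:-; bubbles=2
Tick 3: [PARSE:-, VALIDATE:P2(v=14,ok=F), TRANSFORM:P1(v=0,ok=F), EMIT:-] out:-; bubbles=2
Tick 4: [PARSE:P3(v=5,ok=F), VALIDATE:-, TRANSFORM:P2(v=0,ok=F), EMIT:P1(v=0,ok=F)] out:-; bubbles=1
Tick 5: [PARSE:-, VALIDATE:P3(v=5,ok=T), TRANSFORM:-, EMIT:P2(v=0,ok=F)] out:P1(v=0); bubbles=2
Tick 6: [PARSE:-, VALIDATE:-, TRANSFORM:P3(v=10,ok=T), EMIT:-] out:P2(v=0); bubbles=3
Tick 7: [PARSE:-, VALIDATE:-, TRANSFORM:-, EMIT:P3(v=10,ok=T)] out:-; bubbles=3
Tick 8: [PARSE:-, VALIDATE:-, TRANSFORM:-, EMIT:-] out:P3(v=10); bubbles=4
Total bubble-slots: 20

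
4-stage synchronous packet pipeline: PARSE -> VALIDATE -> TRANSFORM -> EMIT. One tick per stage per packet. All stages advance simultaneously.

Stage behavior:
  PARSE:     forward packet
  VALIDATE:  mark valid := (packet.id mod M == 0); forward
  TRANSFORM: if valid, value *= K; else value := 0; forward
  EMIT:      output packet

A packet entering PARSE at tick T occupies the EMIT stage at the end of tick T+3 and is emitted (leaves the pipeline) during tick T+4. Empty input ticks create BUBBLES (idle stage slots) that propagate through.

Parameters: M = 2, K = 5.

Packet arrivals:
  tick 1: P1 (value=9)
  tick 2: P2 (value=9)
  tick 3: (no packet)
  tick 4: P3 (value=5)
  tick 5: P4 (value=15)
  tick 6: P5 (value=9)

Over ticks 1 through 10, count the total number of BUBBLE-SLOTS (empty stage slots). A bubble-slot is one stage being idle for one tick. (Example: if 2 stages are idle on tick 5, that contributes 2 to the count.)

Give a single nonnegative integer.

Tick 1: [PARSE:P1(v=9,ok=F), VALIDATE:-, TRANSFORM:-, EMIT:-] out:-; bubbles=3
Tick 2: [PARSE:P2(v=9,ok=F), VALIDATE:P1(v=9,ok=F), TRANSFORM:-, EMIT:-] out:-; bubbles=2
Tick 3: [PARSE:-, VALIDATE:P2(v=9,ok=T), TRANSFORM:P1(v=0,ok=F), EMIT:-] out:-; bubbles=2
Tick 4: [PARSE:P3(v=5,ok=F), VALIDATE:-, TRANSFORM:P2(v=45,ok=T), EMIT:P1(v=0,ok=F)] out:-; bubbles=1
Tick 5: [PARSE:P4(v=15,ok=F), VALIDATE:P3(v=5,ok=F), TRANSFORM:-, EMIT:P2(v=45,ok=T)] out:P1(v=0); bubbles=1
Tick 6: [PARSE:P5(v=9,ok=F), VALIDATE:P4(v=15,ok=T), TRANSFORM:P3(v=0,ok=F), EMIT:-] out:P2(v=45); bubbles=1
Tick 7: [PARSE:-, VALIDATE:P5(v=9,ok=F), TRANSFORM:P4(v=75,ok=T), EMIT:P3(v=0,ok=F)] out:-; bubbles=1
Tick 8: [PARSE:-, VALIDATE:-, TRANSFORM:P5(v=0,ok=F), EMIT:P4(v=75,ok=T)] out:P3(v=0); bubbles=2
Tick 9: [PARSE:-, VALIDATE:-, TRANSFORM:-, EMIT:P5(v=0,ok=F)] out:P4(v=75); bubbles=3
Tick 10: [PARSE:-, VALIDATE:-, TRANSFORM:-, EMIT:-] out:P5(v=0); bubbles=4
Total bubble-slots: 20

Answer: 20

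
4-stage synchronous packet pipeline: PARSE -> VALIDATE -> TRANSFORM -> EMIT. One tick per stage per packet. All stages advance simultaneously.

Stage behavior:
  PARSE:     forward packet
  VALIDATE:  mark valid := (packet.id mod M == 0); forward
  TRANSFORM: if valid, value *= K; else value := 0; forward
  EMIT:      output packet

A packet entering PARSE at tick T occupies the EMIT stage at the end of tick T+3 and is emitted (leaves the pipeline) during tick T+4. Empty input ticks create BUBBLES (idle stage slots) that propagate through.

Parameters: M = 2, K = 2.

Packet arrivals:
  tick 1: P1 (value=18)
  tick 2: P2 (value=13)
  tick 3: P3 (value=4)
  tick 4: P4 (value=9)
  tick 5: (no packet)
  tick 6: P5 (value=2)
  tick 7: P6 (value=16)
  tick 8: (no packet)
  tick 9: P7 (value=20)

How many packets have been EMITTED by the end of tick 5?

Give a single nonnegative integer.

Tick 1: [PARSE:P1(v=18,ok=F), VALIDATE:-, TRANSFORM:-, EMIT:-] out:-; in:P1
Tick 2: [PARSE:P2(v=13,ok=F), VALIDATE:P1(v=18,ok=F), TRANSFORM:-, EMIT:-] out:-; in:P2
Tick 3: [PARSE:P3(v=4,ok=F), VALIDATE:P2(v=13,ok=T), TRANSFORM:P1(v=0,ok=F), EMIT:-] out:-; in:P3
Tick 4: [PARSE:P4(v=9,ok=F), VALIDATE:P3(v=4,ok=F), TRANSFORM:P2(v=26,ok=T), EMIT:P1(v=0,ok=F)] out:-; in:P4
Tick 5: [PARSE:-, VALIDATE:P4(v=9,ok=T), TRANSFORM:P3(v=0,ok=F), EMIT:P2(v=26,ok=T)] out:P1(v=0); in:-
Emitted by tick 5: ['P1']

Answer: 1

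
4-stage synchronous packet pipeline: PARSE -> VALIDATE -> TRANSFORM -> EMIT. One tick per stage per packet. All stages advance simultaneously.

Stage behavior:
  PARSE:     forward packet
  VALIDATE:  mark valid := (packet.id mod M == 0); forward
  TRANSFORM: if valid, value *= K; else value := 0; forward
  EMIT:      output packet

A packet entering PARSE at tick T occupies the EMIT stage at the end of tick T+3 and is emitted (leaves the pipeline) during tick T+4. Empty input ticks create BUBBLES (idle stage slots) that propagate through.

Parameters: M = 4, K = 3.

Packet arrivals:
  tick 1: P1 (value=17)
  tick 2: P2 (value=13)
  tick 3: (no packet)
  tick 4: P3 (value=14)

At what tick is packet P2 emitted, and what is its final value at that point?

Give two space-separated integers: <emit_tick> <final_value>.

Answer: 6 0

Derivation:
Tick 1: [PARSE:P1(v=17,ok=F), VALIDATE:-, TRANSFORM:-, EMIT:-] out:-; in:P1
Tick 2: [PARSE:P2(v=13,ok=F), VALIDATE:P1(v=17,ok=F), TRANSFORM:-, EMIT:-] out:-; in:P2
Tick 3: [PARSE:-, VALIDATE:P2(v=13,ok=F), TRANSFORM:P1(v=0,ok=F), EMIT:-] out:-; in:-
Tick 4: [PARSE:P3(v=14,ok=F), VALIDATE:-, TRANSFORM:P2(v=0,ok=F), EMIT:P1(v=0,ok=F)] out:-; in:P3
Tick 5: [PARSE:-, VALIDATE:P3(v=14,ok=F), TRANSFORM:-, EMIT:P2(v=0,ok=F)] out:P1(v=0); in:-
Tick 6: [PARSE:-, VALIDATE:-, TRANSFORM:P3(v=0,ok=F), EMIT:-] out:P2(v=0); in:-
Tick 7: [PARSE:-, VALIDATE:-, TRANSFORM:-, EMIT:P3(v=0,ok=F)] out:-; in:-
Tick 8: [PARSE:-, VALIDATE:-, TRANSFORM:-, EMIT:-] out:P3(v=0); in:-
P2: arrives tick 2, valid=False (id=2, id%4=2), emit tick 6, final value 0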